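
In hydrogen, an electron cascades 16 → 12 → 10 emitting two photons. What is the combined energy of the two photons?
0.0829 eV

The energy levels of hydrogen are E_n = -13.6057 / n² eV.

First transition (16 → 12):
ΔE₁ = |E_12 - E_16|
ΔE₁ = |-0.0944840278 - (-0.0531472656)| = 0.0413368 eV

Second transition (12 → 10):
ΔE₂ = |E_10 - E_12|
ΔE₂ = |-0.1360570000 - (-0.0944840278)| = 0.0415730 eV

Total energy released:
E_total = ΔE₁ + ΔE₂ = 0.0413368 + 0.0415730 = 0.0829 eV

Note: This equals the direct transition 16 → 10: 0.0829 eV ✓
Energy is conserved regardless of the path taken.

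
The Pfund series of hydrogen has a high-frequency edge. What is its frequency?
1.316e+14 Hz

The series limit corresponds to the transition from n = ∞ to n = 5.
This is the highest energy (shortest wavelength) transition in the Pfund series.

E_∞ = 0 eV
E_5 = -13.6057 / 5² = -0.5442280 eV

Energy at series limit:
ΔE = E_∞ - E_5 = 0 - (-0.5442280) = 0.5442280 eV
E = 0.5442280 eV × (1.602177 × 10⁻¹⁹ J/eV) = 8.71950e-20 J
f = E/h = 8.71950e-20 J / (6.62607 × 10⁻³⁴ J·s) = 1.316e+14 Hz

This energy equals the ionization energy from the n = 5 state of hydrogen.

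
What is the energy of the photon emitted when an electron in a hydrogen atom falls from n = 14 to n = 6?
0.308519 eV

The energy levels are E_n = -13.6057 eV / n².

Energy at n = 14: E_14 = -13.6057 / 14² = -0.069416837 eV
Energy at n = 6: E_6 = -13.6057 / 6² = -0.377936111 eV

For emission (electron falling to lower state), the photon energy is:
E_photon = E_14 - E_6 = |-0.069416837 - (-0.377936111)|
E_photon = 0.308519 eV

This energy is carried away by the emitted photon.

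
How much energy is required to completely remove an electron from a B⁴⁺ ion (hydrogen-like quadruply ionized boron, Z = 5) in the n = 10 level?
3.40 eV

The ionization energy is the energy needed to remove the electron completely (n → ∞).

For a hydrogen-like ion with Z = 5, E_n = -13.6057 Z² / n² eV.

At n = 10: E_10 = -13.6057 × 5² / 10² = -3.40143 eV
At n = ∞: E_∞ = 0 eV

Ionization energy = E_∞ - E_10 = 0 - (-3.40143) = 3.40143 eV
Ionization energy ≈ 3.40 eV

This is also called the binding energy of the electron in state n = 10.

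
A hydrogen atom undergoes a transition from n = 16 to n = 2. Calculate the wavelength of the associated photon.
370.292 nm

First, find the transition energy using E_n = -13.6057 / n² eV:
E_16 = -13.6057 / 16² = -0.0531473 eV
E_2 = -13.6057 / 2² = -3.4014250 eV

Photon energy: |ΔE| = |E_2 - E_16| = 3.3482777 eV

Convert to wavelength using E = hc/λ with hc = 1239.84 eV·nm:
λ = hc/E = 1239.84 eV·nm / 3.3482777 eV
λ = 370.292 nm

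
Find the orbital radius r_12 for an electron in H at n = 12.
7.6202 nm (or 76.2015 Å)

The Bohr radius formula is:
r_n = n² a₀ / Z

where a₀ = 0.0529177 nm is the Bohr radius.

For H (Z = 1) at n = 12:
r_12 = 12² × 0.0529177 nm / 1
r_12 = 144 × 0.0529177 nm / 1
r_12 = 7.62015 nm / 1
r_12 = 7.6202 nm

The electron orbits at approximately 7.6202 nm from the nucleus.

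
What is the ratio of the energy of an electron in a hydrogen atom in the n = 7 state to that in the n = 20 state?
8.16

Using E_n = -13.6057 Z² / n² eV with Z = 1:

E_7 = -13.6057 / 7² = -13.6057 / 49 = -0.27766735 eV
E_20 = -13.6057 / 20² = -13.6057 / 400 = -0.03401425 eV

The ratio is:
E_7/E_20 = (-0.27766735) / (-0.03401425)
E_7/E_20 = (-13.6057/49) / (-13.6057/400)
E_7/E_20 = 400/49
E_7/E_20 = 8.16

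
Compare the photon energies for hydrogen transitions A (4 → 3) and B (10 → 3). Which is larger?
10 → 3

Calculate the energy for each transition:

Transition 4 → 3:
ΔE₁ = |E_3 - E_4| = |-13.6057/3² - (-13.6057/4²)|
ΔE₁ = |-1.511744444444 - (-0.850356250000)| = 0.661388194 eV

Transition 10 → 3:
ΔE₂ = |E_3 - E_10| = |-13.6057/3² - (-13.6057/10²)|
ΔE₂ = |-1.511744444444 - (-0.136057000000)| = 1.375687444 eV

Since 1.375687444 eV > 0.661388194 eV, the transition 10 → 3 emits the more energetic photon.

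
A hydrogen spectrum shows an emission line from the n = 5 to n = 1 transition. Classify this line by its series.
Lyman series

The spectral series in hydrogen are named based on the final (lower) energy level:
- Lyman series: n_final = 1 (ultraviolet)
- Balmer series: n_final = 2 (visible/near-UV)
- Paschen series: n_final = 3 (infrared)
- Brackett series: n_final = 4 (infrared)
- Pfund series: n_final = 5 (far infrared)

Since this transition ends at n = 1, it belongs to the Lyman series.

For reference, this 5 → 1 line has photon energy
ΔE = 13.6057 eV × (1/1² - 1/5²) = 13.061472 eV,
corresponding to wavelength λ = hc/ΔE = 1239.84 eV·nm / 13.061472 eV = 94.9235 nm in the ultraviolet region.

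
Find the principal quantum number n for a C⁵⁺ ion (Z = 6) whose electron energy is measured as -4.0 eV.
n = 11

The exact energy levels follow E_n = -13.6057 Z² / n² eV with Z = 6.

The measured value (-4.0 eV) is reported to only 2 significant figures, so we must test candidate n values and see which one matches to that precision.

Candidate energies:
  n = 9:  E = -13.6057 × 6² / 9² = -6.04698 eV
  n = 10:  E = -13.6057 × 6² / 10² = -4.89805 eV
  n = 11:  E = -13.6057 × 6² / 11² = -4.04798 eV  ← matches
  n = 12:  E = -13.6057 × 6² / 12² = -3.40143 eV
  n = 13:  E = -13.6057 × 6² / 13² = -2.89826 eV

Checking against the measurement of -4.0 eV (2 sig figs), only n = 11 agrees:
E_11 = -4.04798 eV, which rounds to -4.0 eV ✓

Therefore n = 11.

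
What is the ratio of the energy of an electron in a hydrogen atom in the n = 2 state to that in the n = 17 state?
72.25000

Using E_n = -13.6057 Z² / n² eV with Z = 1:

E_2 = -13.6057 / 2² = -13.6057 / 4 = -3.40142500000 eV
E_17 = -13.6057 / 17² = -13.6057 / 289 = -0.04707854671 eV

The ratio is:
E_2/E_17 = (-3.40142500000) / (-0.04707854671)
E_2/E_17 = (-13.6057/4) / (-13.6057/289)
E_2/E_17 = 289/4
E_2/E_17 = 72.25000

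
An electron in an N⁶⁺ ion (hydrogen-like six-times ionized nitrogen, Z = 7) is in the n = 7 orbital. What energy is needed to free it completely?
13.61 eV

The ionization energy is the energy needed to remove the electron completely (n → ∞).

For a hydrogen-like ion with Z = 7, E_n = -13.6057 Z² / n² eV.

At n = 7: E_7 = -13.6057 × 7² / 7² = -13.60570 eV
At n = ∞: E_∞ = 0 eV

Ionization energy = E_∞ - E_7 = 0 - (-13.60570) = 13.60570 eV
Ionization energy ≈ 13.61 eV

This is also called the binding energy of the electron in state n = 7.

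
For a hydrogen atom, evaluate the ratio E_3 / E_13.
18.78

Using E_n = -13.6057 Z² / n² eV with Z = 1:

E_3 = -13.6057 / 3² = -13.6057 / 9 = -1.51174444 eV
E_13 = -13.6057 / 13² = -13.6057 / 169 = -0.08050710 eV

The ratio is:
E_3/E_13 = (-1.51174444) / (-0.08050710)
E_3/E_13 = (-13.6057/9) / (-13.6057/169)
E_3/E_13 = 169/9
E_3/E_13 = 18.78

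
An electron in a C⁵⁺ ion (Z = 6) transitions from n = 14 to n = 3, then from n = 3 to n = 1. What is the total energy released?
487.3062 eV

The energy levels of C⁵⁺ are E_n = -13.6057 × 6² / n² eV.

First transition (14 → 3):
ΔE₁ = |E_3 - E_14|
ΔE₁ = |-54.4228000000 - (-2.4990061224)| = 51.9237939 eV

Second transition (3 → 1):
ΔE₂ = |E_1 - E_3|
ΔE₂ = |-489.8052000000 - (-54.4228000000)| = 435.3824000 eV

Total energy released:
E_total = ΔE₁ + ΔE₂ = 51.9237939 + 435.3824000 = 487.3062 eV

Note: This equals the direct transition 14 → 1: 487.3062 eV ✓
Energy is conserved regardless of the path taken.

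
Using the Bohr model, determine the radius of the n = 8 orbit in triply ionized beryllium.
0.84668 nm (or 8.46684 Å)

The Bohr radius formula is:
r_n = n² a₀ / Z

where a₀ = 0.05291772 nm is the Bohr radius.

For Be³⁺ (Z = 4) at n = 8:
r_8 = 8² × 0.05291772 nm / 4
r_8 = 64 × 0.05291772 nm / 4
r_8 = 3.386734 nm / 4
r_8 = 0.84668 nm

The electron orbits at approximately 0.84668 nm from the nucleus.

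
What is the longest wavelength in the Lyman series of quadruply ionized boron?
4.8601 nm

The longest wavelength corresponds to the smallest energy transition in the series.
The Lyman series has all transitions ending at n_f = 1.

For B⁴⁺ (Z = 5), the first line (α-line) is the jump from n = 2 to n = 1:
E_2 = -13.6057 × 5² / 2² = -85.035625 eV
E_1 = -13.6057 × 5² / 1² = -340.142500 eV
ΔE = E_2 - E_1 = 255.106875 eV

λ = hc/E = 1239.84 eV·nm / 255.106875 eV
λ = 4.8601 nm

This is the α-line of the Lyman series in B⁴⁺.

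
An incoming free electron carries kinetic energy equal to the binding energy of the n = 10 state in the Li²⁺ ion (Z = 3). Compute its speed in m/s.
6.56e+05 m/s (or 0.2189% of c)

The binding energy at n = 10 for Li²⁺ is:
E_10 = -13.6057 × 3²/10² = -1.224513 eV
|E_10| = 1.224513 eV

Convert to Joules:
KE = 1.224513 eV × (1.602177 × 10⁻¹⁹ J/eV) = 1.9619e-19 J

Using KE = ½mv²:
v = √(2·KE/m_e)
v = √(2 × 1.9619e-19 J / 9.10938 × 10⁻³¹ kg)
v = 6.56e+05 m/s

This is approximately 0.2189% the speed of light.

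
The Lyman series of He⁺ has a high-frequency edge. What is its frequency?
1.316e+16 Hz

The series limit corresponds to the transition from n = ∞ to n = 1.
This is the highest energy (shortest wavelength) transition in the Lyman series.

E_∞ = 0 eV
E_1 = -13.6057 × 2² / 1² = -54.42280 eV

Energy at series limit:
ΔE = E_∞ - E_1 = 0 - (-54.42280) = 54.42280 eV
E = 54.42280 eV × (1.602177 × 10⁻¹⁹ J/eV) = 8.71950e-18 J
f = E/h = 8.71950e-18 J / (6.62607 × 10⁻³⁴ J·s) = 1.316e+16 Hz

This energy equals the ionization energy from the n = 1 state of He⁺.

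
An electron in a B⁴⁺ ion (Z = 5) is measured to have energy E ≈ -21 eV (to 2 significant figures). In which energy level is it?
n = 4

The exact energy levels follow E_n = -13.6057 Z² / n² eV with Z = 5.

The measured value (-21 eV) is reported to only 2 significant figures, so we must test candidate n values and see which one matches to that precision.

Candidate energies:
  n = 2:  E = -13.6057 × 5² / 2² = -85.03563 eV
  n = 3:  E = -13.6057 × 5² / 3² = -37.79361 eV
  n = 4:  E = -13.6057 × 5² / 4² = -21.25891 eV  ← matches
  n = 5:  E = -13.6057 × 5² / 5² = -13.60570 eV
  n = 6:  E = -13.6057 × 5² / 6² = -9.44840 eV

Checking against the measurement of -21 eV (2 sig figs), only n = 4 agrees:
E_4 = -21.25891 eV, which rounds to -21 eV ✓

Therefore n = 4.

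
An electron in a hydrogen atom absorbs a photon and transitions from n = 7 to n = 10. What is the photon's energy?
0.142 eV

The energy levels of a hydrogen-like atom are E_n = -13.6057 eV / n².

Energy at n = 7: E_7 = -13.6057 / 7² = -0.277667 eV
Energy at n = 10: E_10 = -13.6057 / 10² = -0.136057 eV

The excitation energy is the difference:
ΔE = E_10 - E_7
ΔE = -0.136057 - (-0.277667)
ΔE = 0.142 eV

Since this is positive, energy must be absorbed (photon absorption).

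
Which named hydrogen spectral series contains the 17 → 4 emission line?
Brackett series

The spectral series in hydrogen are named based on the final (lower) energy level:
- Lyman series: n_final = 1 (ultraviolet)
- Balmer series: n_final = 2 (visible/near-UV)
- Paschen series: n_final = 3 (infrared)
- Brackett series: n_final = 4 (infrared)
- Pfund series: n_final = 5 (far infrared)

Since this transition ends at n = 4, it belongs to the Brackett series.

For reference, this 17 → 4 line has photon energy
ΔE = 13.6057 eV × (1/4² - 1/17²) = 0.80327770329 eV,
corresponding to wavelength λ = hc/ΔE = 1239.84 eV·nm / 0.80327770329 eV = 1543.47618 nm in the infrared region.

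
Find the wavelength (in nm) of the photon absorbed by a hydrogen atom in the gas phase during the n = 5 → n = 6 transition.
7455.80562 nm

First, find the transition energy using E_n = -13.6057 / n² eV:
E_5 = -13.6057 / 5² = -0.54422800000 eV
E_6 = -13.6057 / 6² = -0.37793611111 eV

Photon energy: |ΔE| = |E_6 - E_5| = 0.16629188889 eV

Convert to wavelength using E = hc/λ with hc = 1239.84 eV·nm:
λ = hc/E = 1239.84 eV·nm / 0.16629188889 eV
λ = 7455.80562 nm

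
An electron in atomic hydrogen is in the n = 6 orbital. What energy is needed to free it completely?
0.38 eV

The ionization energy is the energy needed to remove the electron completely (n → ∞).

For hydrogen, E_n = -13.6057 eV / n².

At n = 6: E_6 = -13.6057 / 6² = -0.37794 eV
At n = ∞: E_∞ = 0 eV

Ionization energy = E_∞ - E_6 = 0 - (-0.37794) = 0.37794 eV
Ionization energy ≈ 0.38 eV

This is also called the binding energy of the electron in state n = 6.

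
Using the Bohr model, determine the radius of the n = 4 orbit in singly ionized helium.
0.423342 nm (or 4.233418 Å)

The Bohr radius formula is:
r_n = n² a₀ / Z

where a₀ = 0.052917721 nm is the Bohr radius.

For He⁺ (Z = 2) at n = 4:
r_4 = 4² × 0.052917721 nm / 2
r_4 = 16 × 0.052917721 nm / 2
r_4 = 0.8466835 nm / 2
r_4 = 0.423342 nm

The electron orbits at approximately 0.423342 nm from the nucleus.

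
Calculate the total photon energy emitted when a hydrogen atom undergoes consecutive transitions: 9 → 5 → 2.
3.23345 eV

The energy levels of hydrogen are E_n = -13.6057 / n² eV.

First transition (9 → 5):
ΔE₁ = |E_5 - E_9|
ΔE₁ = |-0.54422800000 - (-0.16797160494)| = 0.37625640 eV

Second transition (5 → 2):
ΔE₂ = |E_2 - E_5|
ΔE₂ = |-3.40142500000 - (-0.54422800000)| = 2.85719700 eV

Total energy released:
E_total = ΔE₁ + ΔE₂ = 0.37625640 + 2.85719700 = 3.23345 eV

Note: This equals the direct transition 9 → 2: 3.23345 eV ✓
Energy is conserved regardless of the path taken.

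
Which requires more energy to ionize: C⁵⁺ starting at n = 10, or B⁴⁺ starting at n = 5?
B⁴⁺ at n = 5 (E = -13.606 eV)

Using E_n = -13.6057 Z² / n² eV:

C⁵⁺ (Z = 6) at n = 10:
E = -13.6057 × 6² / 10² = -13.6057 × 36 / 100 = -4.898052 eV

B⁴⁺ (Z = 5) at n = 5:
E = -13.6057 × 5² / 5² = -13.6057 × 25 / 25 = -13.605700 eV

Since -13.605700 eV < -4.898052 eV,
B⁴⁺ at n = 5 is more tightly bound (requires more energy to ionize).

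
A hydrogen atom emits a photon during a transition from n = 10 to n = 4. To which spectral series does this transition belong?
Brackett series

The spectral series in hydrogen are named based on the final (lower) energy level:
- Lyman series: n_final = 1 (ultraviolet)
- Balmer series: n_final = 2 (visible/near-UV)
- Paschen series: n_final = 3 (infrared)
- Brackett series: n_final = 4 (infrared)
- Pfund series: n_final = 5 (far infrared)

Since this transition ends at n = 4, it belongs to the Brackett series.

For reference, this 10 → 4 line has photon energy
ΔE = 13.6057 eV × (1/4² - 1/10²) = 0.71429925000 eV,
corresponding to wavelength λ = hc/ΔE = 1239.84 eV·nm / 0.71429925000 eV = 1735.74311 nm in the infrared region.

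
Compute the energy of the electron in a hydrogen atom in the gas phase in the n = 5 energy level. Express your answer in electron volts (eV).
-0.544228 eV

The energy levels of a hydrogen-like atom are given by:
E_n = -13.6057 eV / n²

For n = 5:
E_5 = -13.6057 eV / 5²
E_5 = -13.6057 eV / 25
E_5 = -0.544228 eV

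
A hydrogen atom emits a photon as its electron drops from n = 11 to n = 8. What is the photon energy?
0.10015 eV

The energy levels are E_n = -13.6057 eV / n².

Energy at n = 11: E_11 = -13.6057 / 11² = -0.11244380 eV
Energy at n = 8: E_8 = -13.6057 / 8² = -0.21258906 eV

For emission (electron falling to lower state), the photon energy is:
E_photon = E_11 - E_8 = |-0.11244380 - (-0.21258906)|
E_photon = 0.10015 eV

This energy is carried away by the emitted photon.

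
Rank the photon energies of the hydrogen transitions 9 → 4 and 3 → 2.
3 → 2

Calculate the energy for each transition:

Transition 9 → 4:
ΔE₁ = |E_4 - E_9| = |-13.6057/4² - (-13.6057/9²)|
ΔE₁ = |-0.85035625 - (-0.16797160)| = 0.68238 eV

Transition 3 → 2:
ΔE₂ = |E_2 - E_3| = |-13.6057/2² - (-13.6057/3²)|
ΔE₂ = |-3.40142500 - (-1.51174444)| = 1.88968 eV

Since 1.88968 eV > 0.68238 eV, the transition 3 → 2 emits the more energetic photon.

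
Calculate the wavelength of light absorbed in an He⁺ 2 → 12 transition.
93.7301 nm

First, find the transition energy using E_n = -13.6057 Z² / n² eV:
E_2 = -13.6057 × 2² / 2² = -13.605700 eV
E_12 = -13.6057 × 2² / 12² = -0.377936 eV

Photon energy: |ΔE| = |E_12 - E_2| = 13.227764 eV

Convert to wavelength using E = hc/λ with hc = 1239.84 eV·nm:
λ = hc/E = 1239.84 eV·nm / 13.227764 eV
λ = 93.7301 nm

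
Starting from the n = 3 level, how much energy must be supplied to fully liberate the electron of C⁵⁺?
54.42280 eV

The ionization energy is the energy needed to remove the electron completely (n → ∞).

For a hydrogen-like ion with Z = 6, E_n = -13.6057 Z² / n² eV.

At n = 3: E_3 = -13.6057 × 6² / 3² = -54.42280000 eV
At n = ∞: E_∞ = 0 eV

Ionization energy = E_∞ - E_3 = 0 - (-54.42280000) = 54.42280000 eV
Ionization energy ≈ 54.42280 eV

This is also called the binding energy of the electron in state n = 3.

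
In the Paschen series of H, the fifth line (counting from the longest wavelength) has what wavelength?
954.343120 nm

The lines of a series are numbered from the longest wavelength (smallest ΔE) outward; the fifth line is the transition from n = n_f + 5 to n_f.
The Paschen series has all transitions ending at n_f = 3.

For H, the fifth line (ε-line) is the jump from n = 8 to n = 3:
E_8 = -13.6057 / 8² = -0.2125890625 eV
E_3 = -13.6057 / 3² = -1.5117444444 eV
ΔE = E_8 - E_3 = 1.2991553819 eV

λ = hc/E = 1239.84 eV·nm / 1.2991553819 eV
λ = 954.343120 nm

This is the ε-line of the Paschen series in H.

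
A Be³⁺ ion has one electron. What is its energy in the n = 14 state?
-1.111 eV

For hydrogen-like ions, the energy levels scale with Z²:
E_n = -13.6057 Z² / n² eV

For Be³⁺ (Z = 4) at n = 14:
E_14 = -13.6057 × 4² / 14²
E_14 = -13.6057 × 16 / 196
E_14 = -217.6912 / 196
E_14 = -1.111 eV

The energy is 16 times more negative than hydrogen at the same n due to the stronger nuclear charge.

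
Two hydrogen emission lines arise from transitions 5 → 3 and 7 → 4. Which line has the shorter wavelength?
5 → 3

Calculate the energy for each transition:

Transition 5 → 3:
ΔE₁ = |E_3 - E_5| = |-13.6057/3² - (-13.6057/5²)|
ΔE₁ = |-1.5117444444 - (-0.5442280000)| = 0.9675164 eV

Transition 7 → 4:
ΔE₂ = |E_4 - E_7| = |-13.6057/4² - (-13.6057/7²)|
ΔE₂ = |-0.8503562500 - (-0.2776673469)| = 0.5726889 eV

Since 0.9675164 eV > 0.5726889 eV, the transition 5 → 3 emits the more energetic photon.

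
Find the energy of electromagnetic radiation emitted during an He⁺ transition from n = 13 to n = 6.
1.1897 eV

The energy levels are E_n = -13.6057 Z² eV / n².

Energy at n = 13: E_13 = -13.6057 × 2² / 13² = -0.3220284 eV
Energy at n = 6: E_6 = -13.6057 × 2² / 6² = -1.5117444 eV

For emission (electron falling to lower state), the photon energy is:
E_photon = E_13 - E_6 = |-0.3220284 - (-1.5117444)|
E_photon = 1.1897 eV

This energy is carried away by the emitted photon.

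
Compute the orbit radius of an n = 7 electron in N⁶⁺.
0.37042 nm (or 3.70424 Å)

The Bohr radius formula is:
r_n = n² a₀ / Z

where a₀ = 0.05291772 nm is the Bohr radius.

For N⁶⁺ (Z = 7) at n = 7:
r_7 = 7² × 0.05291772 nm / 7
r_7 = 49 × 0.05291772 nm / 7
r_7 = 2.592968 nm / 7
r_7 = 0.37042 nm

The electron orbits at approximately 0.37042 nm from the nucleus.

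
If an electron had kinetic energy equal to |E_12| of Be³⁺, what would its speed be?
7.29231e+05 m/s (or 0.24325% of c)

The binding energy at n = 12 for Be³⁺ is:
E_12 = -13.6057 × 4²/12² = -1.51174444 eV
|E_12| = 1.51174444 eV

Convert to Joules:
KE = 1.51174444 eV × (1.602177 × 10⁻¹⁹ J/eV) = 2.4220822e-19 J

Using KE = ½mv²:
v = √(2·KE/m_e)
v = √(2 × 2.4220822e-19 J / 9.10938 × 10⁻³¹ kg)
v = 7.29231e+05 m/s

This is approximately 0.24325% the speed of light.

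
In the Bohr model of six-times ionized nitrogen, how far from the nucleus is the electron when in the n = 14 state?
1.4817 nm (or 14.8170 Å)

The Bohr radius formula is:
r_n = n² a₀ / Z

where a₀ = 0.0529177 nm is the Bohr radius.

For N⁶⁺ (Z = 7) at n = 14:
r_14 = 14² × 0.0529177 nm / 7
r_14 = 196 × 0.0529177 nm / 7
r_14 = 10.37187 nm / 7
r_14 = 1.4817 nm

The electron orbits at approximately 1.4817 nm from the nucleus.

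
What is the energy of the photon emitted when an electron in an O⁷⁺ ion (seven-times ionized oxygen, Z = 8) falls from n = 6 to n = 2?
193.50329 eV

The energy levels are E_n = -13.6057 Z² eV / n².

Energy at n = 6: E_6 = -13.6057 × 8² / 6² = -24.18791111 eV
Energy at n = 2: E_2 = -13.6057 × 8² / 2² = -217.69120000 eV

For emission (electron falling to lower state), the photon energy is:
E_photon = E_6 - E_2 = |-24.18791111 - (-217.69120000)|
E_photon = 193.50329 eV

This energy is carried away by the emitted photon.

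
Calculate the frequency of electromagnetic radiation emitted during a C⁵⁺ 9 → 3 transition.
1.170e+16 Hz

First, find the transition energy:
E_9 = -13.6057 × 6² / 9² = -6.04697778 eV
E_3 = -13.6057 × 6² / 3² = -54.42280000 eV
|ΔE| = |E_3 - E_9| = 48.37582222 eV

Convert to Joules: E = 48.37582222 eV × (1.602177 × 10⁻¹⁹ J/eV) = 7.75066e-18 J

Using E = hf:
f = E/h = 7.75066e-18 J / (6.62607 × 10⁻³⁴ J·s)
f = 1.170e+16 Hz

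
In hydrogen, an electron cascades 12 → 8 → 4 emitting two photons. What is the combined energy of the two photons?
0.755872 eV

The energy levels of hydrogen are E_n = -13.6057 / n² eV.

First transition (12 → 8):
ΔE₁ = |E_8 - E_12|
ΔE₁ = |-0.212589062500 - (-0.094484027778)| = 0.118105035 eV

Second transition (8 → 4):
ΔE₂ = |E_4 - E_8|
ΔE₂ = |-0.850356250000 - (-0.212589062500)| = 0.637767188 eV

Total energy released:
E_total = ΔE₁ + ΔE₂ = 0.118105035 + 0.637767188 = 0.755872 eV

Note: This equals the direct transition 12 → 4: 0.755872 eV ✓
Energy is conserved regardless of the path taken.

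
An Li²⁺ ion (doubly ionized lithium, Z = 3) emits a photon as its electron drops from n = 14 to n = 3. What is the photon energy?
12.981 eV

The energy levels are E_n = -13.6057 Z² eV / n².

Energy at n = 14: E_14 = -13.6057 × 3² / 14² = -0.624752 eV
Energy at n = 3: E_3 = -13.6057 × 3² / 3² = -13.605700 eV

For emission (electron falling to lower state), the photon energy is:
E_photon = E_14 - E_3 = |-0.624752 - (-13.605700)|
E_photon = 12.981 eV

This energy is carried away by the emitted photon.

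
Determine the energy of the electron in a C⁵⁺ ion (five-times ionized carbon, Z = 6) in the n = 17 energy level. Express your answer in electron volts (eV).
-1.69 eV

The energy levels of a hydrogen-like atom are given by:
E_n = -13.6057 Z² / n² eV  (with Z = 6 for C⁵⁺)

For n = 17:
E_17 = -13.6057 × 6² / 17²
E_17 = -13.6057 × 36 / 289
E_17 = -1.69 eV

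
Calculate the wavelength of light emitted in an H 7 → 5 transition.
4651.2491 nm

First, find the transition energy using E_n = -13.6057 / n² eV:
E_7 = -13.6057 / 7² = -0.2776673469 eV
E_5 = -13.6057 / 5² = -0.5442280000 eV

Photon energy: |ΔE| = |E_5 - E_7| = 0.2665606531 eV

Convert to wavelength using E = hc/λ with hc = 1239.84 eV·nm:
λ = hc/E = 1239.84 eV·nm / 0.2665606531 eV
λ = 4651.2491 nm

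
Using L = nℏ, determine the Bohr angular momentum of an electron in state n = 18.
1.90e-33 J·s (or 18ℏ)

In the Bohr model, angular momentum is quantized:
L = nℏ

where ℏ = h/(2π) = 1.0546e-34 J·s

For n = 18:
L = 18 × 1.0546e-34 J·s
L = 1.90e-33 J·s

This can also be written as L = 18ℏ.
The angular momentum is an integer multiple of the reduced Planck constant.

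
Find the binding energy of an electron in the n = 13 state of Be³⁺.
1.29 eV

The ionization energy is the energy needed to remove the electron completely (n → ∞).

For a hydrogen-like ion with Z = 4, E_n = -13.6057 Z² / n² eV.

At n = 13: E_13 = -13.6057 × 4² / 13² = -1.28811 eV
At n = ∞: E_∞ = 0 eV

Ionization energy = E_∞ - E_13 = 0 - (-1.28811) = 1.28811 eV
Ionization energy ≈ 1.29 eV

This is also called the binding energy of the electron in state n = 13.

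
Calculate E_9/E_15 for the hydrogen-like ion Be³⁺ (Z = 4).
2.778

Using E_n = -13.6057 Z² / n² eV with Z = 4:

E_9 = -13.6057 × 4² / 9² = -217.6912 / 81 = -2.687545679 eV
E_15 = -13.6057 × 4² / 15² = -217.6912 / 225 = -0.967516444 eV

The ratio is:
E_9/E_15 = (-2.687545679) / (-0.967516444)
E_9/E_15 = (-217.6912/81) / (-217.6912/225)
E_9/E_15 = 225/81
E_9/E_15 = 2.778
(Note: the Z² factors cancel in the ratio.)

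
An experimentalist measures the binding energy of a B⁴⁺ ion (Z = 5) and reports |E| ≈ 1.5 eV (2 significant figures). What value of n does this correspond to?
n = 15

The exact energy levels follow E_n = -13.6057 Z² / n² eV with Z = 5.

The measured value (-1.5 eV) is reported to only 2 significant figures, so we must test candidate n values and see which one matches to that precision.

Candidate energies:
  n = 13:  E = -13.6057 × 5² / 13² = -2.01268 eV
  n = 14:  E = -13.6057 × 5² / 14² = -1.73542 eV
  n = 15:  E = -13.6057 × 5² / 15² = -1.51174 eV  ← matches
  n = 16:  E = -13.6057 × 5² / 16² = -1.32868 eV
  n = 17:  E = -13.6057 × 5² / 17² = -1.17696 eV

Checking against the measurement of -1.5 eV (2 sig figs), only n = 15 agrees:
E_15 = -1.51174 eV, which rounds to -1.5 eV ✓

Therefore n = 15.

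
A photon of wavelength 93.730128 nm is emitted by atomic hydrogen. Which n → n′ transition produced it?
n = 6 → n = 1

First, find the photon energy from the wavelength (hc = 1239.84 eV·nm):
E = hc/λ = 1239.84 eV·nm / 93.730128 nm = 13.227764 eV

The energy levels of hydrogen satisfy E_n = -13.6057 / n² eV, so an emission n_i → n_f releases
ΔE = 13.6057 × (1/n_f² − 1/n_i²) eV.

Setting ΔE equal to the photon energy:
1/n_f² − 1/n_i² = 13.227764 / 13.6057 = 0.97222223

Since 1/n_i² must be positive, we need 1/n_f² > 0.97222223, i.e. n_f ≤ 1. For each allowed n_f, solve n_i = (1/n_f² − 0.97222223)^(−1/2) and check whether it is a whole number:
  n_f = 1: 1/n_i² = 1.00000000 − 0.97222223 = 0.02777777 → n_i = 6.000  → integer, n_i = 6 ✓

Only n_f = 1 gives an integer upper level, n_i = 6.

The transition is from n = 6 to n = 1 (emission).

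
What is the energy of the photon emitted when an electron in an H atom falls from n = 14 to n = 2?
3.33 eV

The energy levels are E_n = -13.6057 eV / n².

Energy at n = 14: E_14 = -13.6057 / 14² = -0.06942 eV
Energy at n = 2: E_2 = -13.6057 / 2² = -3.40143 eV

For emission (electron falling to lower state), the photon energy is:
E_photon = E_14 - E_2 = |-0.06942 - (-3.40143)|
E_photon = 3.33 eV

This energy is carried away by the emitted photon.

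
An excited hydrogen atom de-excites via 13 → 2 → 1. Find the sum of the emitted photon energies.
13.525193 eV

The energy levels of hydrogen are E_n = -13.6057 / n² eV.

First transition (13 → 2):
ΔE₁ = |E_2 - E_13|
ΔE₁ = |-3.401425000000 - (-0.080507100592)| = 3.320917899 eV

Second transition (2 → 1):
ΔE₂ = |E_1 - E_2|
ΔE₂ = |-13.605700000000 - (-3.401425000000)| = 10.204275000 eV

Total energy released:
E_total = ΔE₁ + ΔE₂ = 3.320917899 + 10.204275000 = 13.525193 eV

Note: This equals the direct transition 13 → 1: 13.525193 eV ✓
Energy is conserved regardless of the path taken.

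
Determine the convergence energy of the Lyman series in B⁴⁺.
340.14250 eV

The series limit corresponds to the transition from n = ∞ to n = 1.
This is the highest energy (shortest wavelength) transition in the Lyman series.

E_∞ = 0 eV
E_1 = -13.6057 × 5² / 1² = -340.14250 eV

Energy at series limit:
ΔE = E_∞ - E_1 = 0 - (-340.14250) = 340.14250 eV

This energy equals the ionization energy from the n = 1 state of B⁴⁺.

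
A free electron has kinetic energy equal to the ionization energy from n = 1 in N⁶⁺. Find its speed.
1.5314e+07 m/s (or 5.108149% of c)

The binding energy at n = 1 for N⁶⁺ is:
E_1 = -13.6057 × 7²/1² = -666.67930000 eV
|E_1| = 666.67930000 eV

Convert to Joules:
KE = 666.67930000 eV × (1.602177 × 10⁻¹⁹ J/eV) = 1.068138e-16 J

Using KE = ½mv²:
v = √(2·KE/m_e)
v = √(2 × 1.068138e-16 J / 9.10938 × 10⁻³¹ kg)
v = 1.5314e+07 m/s

This is approximately 5.108149% the speed of light.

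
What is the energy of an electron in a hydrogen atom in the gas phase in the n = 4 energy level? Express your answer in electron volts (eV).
-0.8504 eV

The energy levels of a hydrogen-like atom are given by:
E_n = -13.6057 eV / n²

For n = 4:
E_4 = -13.6057 eV / 4²
E_4 = -13.6057 eV / 16
E_4 = -0.8504 eV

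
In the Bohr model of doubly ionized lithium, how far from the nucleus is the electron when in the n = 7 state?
0.86432 nm (or 8.64323 Å)

The Bohr radius formula is:
r_n = n² a₀ / Z

where a₀ = 0.05291772 nm is the Bohr radius.

For Li²⁺ (Z = 3) at n = 7:
r_7 = 7² × 0.05291772 nm / 3
r_7 = 49 × 0.05291772 nm / 3
r_7 = 2.592968 nm / 3
r_7 = 0.86432 nm

The electron orbits at approximately 0.86432 nm from the nucleus.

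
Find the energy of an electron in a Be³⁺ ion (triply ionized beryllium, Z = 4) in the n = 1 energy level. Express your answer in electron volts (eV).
-217.691200 eV

The energy levels of a hydrogen-like atom are given by:
E_n = -13.6057 Z² / n² eV  (with Z = 4 for Be³⁺)

For n = 1:
E_1 = -13.6057 × 4² / 1²
E_1 = -13.6057 × 16 / 1
E_1 = -217.691200 eV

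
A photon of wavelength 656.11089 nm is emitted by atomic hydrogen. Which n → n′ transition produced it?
n = 3 → n = 2

First, find the photon energy from the wavelength (hc = 1239.84 eV·nm):
E = hc/λ = 1239.84 eV·nm / 656.11089 nm = 1.8896806 eV

The energy levels of hydrogen satisfy E_n = -13.6057 / n² eV, so an emission n_i → n_f releases
ΔE = 13.6057 × (1/n_f² − 1/n_i²) eV.

Setting ΔE equal to the photon energy:
1/n_f² − 1/n_i² = 1.8896806 / 13.6057 = 0.13888889

Since 1/n_i² must be positive, we need 1/n_f² > 0.13888889, i.e. n_f ≤ 2. For each allowed n_f, solve n_i = (1/n_f² − 0.13888889)^(−1/2) and check whether it is a whole number:
  n_f = 1: 1/n_i² = 1.00000000 − 0.13888889 = 0.86111111 → n_i = 1.078  (not an integer) ✗
  n_f = 2: 1/n_i² = 0.25000000 − 0.13888889 = 0.11111111 → n_i = 3.000  → integer, n_i = 3 ✓

Only n_f = 2 gives an integer upper level, n_i = 3.

The transition is from n = 3 to n = 2 (emission).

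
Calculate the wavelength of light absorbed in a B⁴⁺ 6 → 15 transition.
156.217 nm

First, find the transition energy using E_n = -13.6057 Z² / n² eV:
E_6 = -13.6057 × 5² / 6² = -9.4484028 eV
E_15 = -13.6057 × 5² / 15² = -1.5117444 eV

Photon energy: |ΔE| = |E_15 - E_6| = 7.9366584 eV

Convert to wavelength using E = hc/λ with hc = 1239.84 eV·nm:
λ = hc/E = 1239.84 eV·nm / 7.9366584 eV
λ = 156.217 nm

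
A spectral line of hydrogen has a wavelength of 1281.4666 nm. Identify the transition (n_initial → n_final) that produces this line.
n = 5 → n = 3

First, find the photon energy from the wavelength (hc = 1239.84 eV·nm):
E = hc/λ = 1239.84 eV·nm / 1281.4666 nm = 0.96751644 eV

The energy levels of hydrogen satisfy E_n = -13.6057 / n² eV, so an emission n_i → n_f releases
ΔE = 13.6057 × (1/n_f² − 1/n_i²) eV.

Setting ΔE equal to the photon energy:
1/n_f² − 1/n_i² = 0.96751644 / 13.6057 = 0.071111111

Since 1/n_i² must be positive, we need 1/n_f² > 0.071111111, i.e. n_f ≤ 3. For each allowed n_f, solve n_i = (1/n_f² − 0.071111111)^(−1/2) and check whether it is a whole number:
  n_f = 1: 1/n_i² = 1.000000000 − 0.071111111 = 0.928888889 → n_i = 1.038  (not an integer) ✗
  n_f = 2: 1/n_i² = 0.250000000 − 0.071111111 = 0.178888889 → n_i = 2.364  (not an integer) ✗
  n_f = 3: 1/n_i² = 0.111111111 − 0.071111111 = 0.040000000 → n_i = 5.000  → integer, n_i = 5 ✓

Only n_f = 3 gives an integer upper level, n_i = 5.

The transition is from n = 5 to n = 3 (emission).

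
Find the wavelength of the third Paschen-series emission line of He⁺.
273.38 nm

The lines of a series are numbered from the longest wavelength (smallest ΔE) outward; the third line is the transition from n = n_f + 3 to n_f.
The Paschen series has all transitions ending at n_f = 3.

For He⁺ (Z = 2), the third line (γ-line) is the jump from n = 6 to n = 3:
E_6 = -13.6057 × 2² / 6² = -1.511744 eV
E_3 = -13.6057 × 2² / 3² = -6.046978 eV
ΔE = E_6 - E_3 = 4.535234 eV

λ = hc/E = 1239.84 eV·nm / 4.535234 eV
λ = 273.38 nm

This is the γ-line of the Paschen series in He⁺.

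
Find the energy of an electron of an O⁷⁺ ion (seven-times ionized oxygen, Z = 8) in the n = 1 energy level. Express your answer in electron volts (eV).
-870.7648 eV

The energy levels of a hydrogen-like atom are given by:
E_n = -13.6057 Z² / n² eV  (with Z = 8 for O⁷⁺)

For n = 1:
E_1 = -13.6057 × 8² / 1²
E_1 = -13.6057 × 64 / 1
E_1 = -870.7648 eV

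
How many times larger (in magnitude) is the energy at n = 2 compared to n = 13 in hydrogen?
42.250000

Using E_n = -13.6057 Z² / n² eV with Z = 1:

E_2 = -13.6057 / 2² = -13.6057 / 4 = -3.401425000000 eV
E_13 = -13.6057 / 13² = -13.6057 / 169 = -0.080507100592 eV

The ratio is:
E_2/E_13 = (-3.401425000000) / (-0.080507100592)
E_2/E_13 = (-13.6057/4) / (-13.6057/169)
E_2/E_13 = 169/4
E_2/E_13 = 42.250000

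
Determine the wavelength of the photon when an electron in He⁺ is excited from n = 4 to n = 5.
1012.52 nm

First, find the transition energy using E_n = -13.6057 Z² / n² eV:
E_4 = -13.6057 × 2² / 4² = -3.4014250 eV
E_5 = -13.6057 × 2² / 5² = -2.1769120 eV

Photon energy: |ΔE| = |E_5 - E_4| = 1.2245130 eV

Convert to wavelength using E = hc/λ with hc = 1239.84 eV·nm:
λ = hc/E = 1239.84 eV·nm / 1.2245130 eV
λ = 1012.52 nm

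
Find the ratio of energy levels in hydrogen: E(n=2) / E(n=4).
4.000000

Using E_n = -13.6057 Z² / n² eV with Z = 1:

E_2 = -13.6057 / 2² = -13.6057 / 4 = -3.401425000000 eV
E_4 = -13.6057 / 4² = -13.6057 / 16 = -0.850356250000 eV

The ratio is:
E_2/E_4 = (-3.401425000000) / (-0.850356250000)
E_2/E_4 = (-13.6057/4) / (-13.6057/16)
E_2/E_4 = 16/4
E_2/E_4 = 4.000000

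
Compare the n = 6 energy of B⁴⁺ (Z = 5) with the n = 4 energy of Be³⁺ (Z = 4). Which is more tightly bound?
Be³⁺ at n = 4 (E = -13.61 eV)

Using E_n = -13.6057 Z² / n² eV:

B⁴⁺ (Z = 5) at n = 6:
E = -13.6057 × 5² / 6² = -13.6057 × 25 / 36 = -9.44840 eV

Be³⁺ (Z = 4) at n = 4:
E = -13.6057 × 4² / 4² = -13.6057 × 16 / 16 = -13.60570 eV

Since -13.60570 eV < -9.44840 eV,
Be³⁺ at n = 4 is more tightly bound (requires more energy to ionize).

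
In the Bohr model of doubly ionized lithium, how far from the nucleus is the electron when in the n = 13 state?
2.9810 nm (or 29.8103 Å)

The Bohr radius formula is:
r_n = n² a₀ / Z

where a₀ = 0.0529177 nm is the Bohr radius.

For Li²⁺ (Z = 3) at n = 13:
r_13 = 13² × 0.0529177 nm / 3
r_13 = 169 × 0.0529177 nm / 3
r_13 = 8.94309 nm / 3
r_13 = 2.9810 nm

The electron orbits at approximately 2.9810 nm from the nucleus.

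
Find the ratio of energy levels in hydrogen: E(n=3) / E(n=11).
13.444

Using E_n = -13.6057 Z² / n² eV with Z = 1:

E_3 = -13.6057 / 3² = -13.6057 / 9 = -1.511744444 eV
E_11 = -13.6057 / 11² = -13.6057 / 121 = -0.112443802 eV

The ratio is:
E_3/E_11 = (-1.511744444) / (-0.112443802)
E_3/E_11 = (-13.6057/9) / (-13.6057/121)
E_3/E_11 = 121/9
E_3/E_11 = 13.444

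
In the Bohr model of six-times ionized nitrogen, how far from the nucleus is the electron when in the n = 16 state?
1.935277 nm (or 19.352767 Å)

The Bohr radius formula is:
r_n = n² a₀ / Z

where a₀ = 0.052917721 nm is the Bohr radius.

For N⁶⁺ (Z = 7) at n = 16:
r_16 = 16² × 0.052917721 nm / 7
r_16 = 256 × 0.052917721 nm / 7
r_16 = 13.5469366 nm / 7
r_16 = 1.935277 nm

The electron orbits at approximately 1.935277 nm from the nucleus.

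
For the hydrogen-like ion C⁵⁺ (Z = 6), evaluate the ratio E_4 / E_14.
12.250

Using E_n = -13.6057 Z² / n² eV with Z = 6:

E_4 = -13.6057 × 6² / 4² = -489.8052 / 16 = -30.612825000 eV
E_14 = -13.6057 × 6² / 14² = -489.8052 / 196 = -2.499006122 eV

The ratio is:
E_4/E_14 = (-30.612825000) / (-2.499006122)
E_4/E_14 = (-489.8052/16) / (-489.8052/196)
E_4/E_14 = 196/16
E_4/E_14 = 12.250
(Note: the Z² factors cancel in the ratio.)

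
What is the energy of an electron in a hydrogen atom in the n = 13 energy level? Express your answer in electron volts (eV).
-0.080507 eV

The energy levels of a hydrogen-like atom are given by:
E_n = -13.6057 eV / n²

For n = 13:
E_13 = -13.6057 eV / 13²
E_13 = -13.6057 eV / 169
E_13 = -0.080507 eV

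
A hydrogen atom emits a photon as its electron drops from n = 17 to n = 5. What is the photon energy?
0.497149 eV

The energy levels are E_n = -13.6057 eV / n².

Energy at n = 17: E_17 = -13.6057 / 17² = -0.047078547 eV
Energy at n = 5: E_5 = -13.6057 / 5² = -0.544228000 eV

For emission (electron falling to lower state), the photon energy is:
E_photon = E_17 - E_5 = |-0.047078547 - (-0.544228000)|
E_photon = 0.497149 eV

This energy is carried away by the emitted photon.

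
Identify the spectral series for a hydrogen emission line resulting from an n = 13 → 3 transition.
Paschen series

The spectral series in hydrogen are named based on the final (lower) energy level:
- Lyman series: n_final = 1 (ultraviolet)
- Balmer series: n_final = 2 (visible/near-UV)
- Paschen series: n_final = 3 (infrared)
- Brackett series: n_final = 4 (infrared)
- Pfund series: n_final = 5 (far infrared)

Since this transition ends at n = 3, it belongs to the Paschen series.

For reference, this 13 → 3 line has photon energy
ΔE = 13.6057 eV × (1/3² - 1/13²) = 1.43123734 eV,
corresponding to wavelength λ = hc/ΔE = 1239.84 eV·nm / 1.43123734 eV = 866.2714 nm in the infrared region.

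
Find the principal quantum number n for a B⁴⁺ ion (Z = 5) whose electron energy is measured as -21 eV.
n = 4

The exact energy levels follow E_n = -13.6057 Z² / n² eV with Z = 5.

The measured value (-21 eV) is reported to only 2 significant figures, so we must test candidate n values and see which one matches to that precision.

Candidate energies:
  n = 2:  E = -13.6057 × 5² / 2² = -85.03563 eV
  n = 3:  E = -13.6057 × 5² / 3² = -37.79361 eV
  n = 4:  E = -13.6057 × 5² / 4² = -21.25891 eV  ← matches
  n = 5:  E = -13.6057 × 5² / 5² = -13.60570 eV
  n = 6:  E = -13.6057 × 5² / 6² = -9.44840 eV

Checking against the measurement of -21 eV (2 sig figs), only n = 4 agrees:
E_4 = -21.25891 eV, which rounds to -21 eV ✓

Therefore n = 4.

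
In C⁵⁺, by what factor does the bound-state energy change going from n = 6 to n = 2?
9.0000

Using E_n = -13.6057 Z² / n² eV with Z = 6:

E_2 = -13.6057 × 6² / 2² = -489.8052 / 4 = -122.4513000000 eV
E_6 = -13.6057 × 6² / 6² = -489.8052 / 36 = -13.6057000000 eV

The ratio is:
E_2/E_6 = (-122.4513000000) / (-13.6057000000)
E_2/E_6 = (-489.8052/4) / (-489.8052/36)
E_2/E_6 = 36/4
E_2/E_6 = 9.0000
(Note: the Z² factors cancel in the ratio.)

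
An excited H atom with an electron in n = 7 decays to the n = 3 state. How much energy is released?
1.234077 eV

The energy levels are E_n = -13.6057 eV / n².

Energy at n = 7: E_7 = -13.6057 / 7² = -0.277667347 eV
Energy at n = 3: E_3 = -13.6057 / 3² = -1.511744444 eV

For emission (electron falling to lower state), the photon energy is:
E_photon = E_7 - E_3 = |-0.277667347 - (-1.511744444)|
E_photon = 1.234077 eV

This energy is carried away by the emitted photon.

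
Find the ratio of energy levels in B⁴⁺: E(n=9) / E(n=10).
1.23

Using E_n = -13.6057 Z² / n² eV with Z = 5:

E_9 = -13.6057 × 5² / 9² = -340.1425 / 81 = -4.19929012 eV
E_10 = -13.6057 × 5² / 10² = -340.1425 / 100 = -3.40142500 eV

The ratio is:
E_9/E_10 = (-4.19929012) / (-3.40142500)
E_9/E_10 = (-340.1425/81) / (-340.1425/100)
E_9/E_10 = 100/81
E_9/E_10 = 1.23
(Note: the Z² factors cancel in the ratio.)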